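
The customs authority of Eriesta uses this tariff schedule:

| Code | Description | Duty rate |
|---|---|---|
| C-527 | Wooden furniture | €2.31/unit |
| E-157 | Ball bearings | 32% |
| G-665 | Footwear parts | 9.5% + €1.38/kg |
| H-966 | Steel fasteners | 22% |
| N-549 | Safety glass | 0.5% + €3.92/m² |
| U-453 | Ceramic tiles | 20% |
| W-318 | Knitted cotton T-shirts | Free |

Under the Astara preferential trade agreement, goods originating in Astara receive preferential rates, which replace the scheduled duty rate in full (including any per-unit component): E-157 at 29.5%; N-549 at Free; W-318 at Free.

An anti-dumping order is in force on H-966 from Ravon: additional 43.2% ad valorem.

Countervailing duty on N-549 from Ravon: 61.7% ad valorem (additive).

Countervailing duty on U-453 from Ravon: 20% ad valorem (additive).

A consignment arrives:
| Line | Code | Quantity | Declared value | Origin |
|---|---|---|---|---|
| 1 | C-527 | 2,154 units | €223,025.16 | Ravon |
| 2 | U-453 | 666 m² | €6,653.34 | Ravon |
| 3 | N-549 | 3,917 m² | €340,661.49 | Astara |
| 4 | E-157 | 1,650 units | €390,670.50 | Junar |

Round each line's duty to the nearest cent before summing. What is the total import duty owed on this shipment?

Line 1 (C-527, Ravon, 2,154 units, €223,025.16):
Base rate for C-527 is €2.31/unit.
Duty = 2,154 × €2.31 = €4,975.74.
Line 2 (U-453, Ravon, 666 m², €6,653.34):
Base rate for U-453 is 20%.
Additional duty on U-453 from Ravon: +20%. Applied ad valorem rate: 20% + 20% = 40%.
Duty = €6,653.34 × 40% = €2,661.34.
Line 3 (N-549, Astara, 3,917 m², €340,661.49):
Base rate for N-549 is 0.5% + €3.92/m².
Origin Astara qualifies under the Eriesta–Astara agreement and N-549 is covered: preferential rate Free applies instead.
The additional-duty order on N-549 targets Ravon, not Astara; it does not apply.
Duty = €340,661.49 × 0% = €0.00.
Line 4 (E-157, Junar, 1,650 units, €390,670.50):
Base rate for E-157 is 32%.
E-157 has an FTA preferential rate, but origin Junar is not Astara; base rate stands.
Duty = €390,670.50 × 32% = €125,014.56.
Total = €4,975.74 + €2,661.34 + €0.00 + €125,014.56 = €132,651.64.

€132,651.64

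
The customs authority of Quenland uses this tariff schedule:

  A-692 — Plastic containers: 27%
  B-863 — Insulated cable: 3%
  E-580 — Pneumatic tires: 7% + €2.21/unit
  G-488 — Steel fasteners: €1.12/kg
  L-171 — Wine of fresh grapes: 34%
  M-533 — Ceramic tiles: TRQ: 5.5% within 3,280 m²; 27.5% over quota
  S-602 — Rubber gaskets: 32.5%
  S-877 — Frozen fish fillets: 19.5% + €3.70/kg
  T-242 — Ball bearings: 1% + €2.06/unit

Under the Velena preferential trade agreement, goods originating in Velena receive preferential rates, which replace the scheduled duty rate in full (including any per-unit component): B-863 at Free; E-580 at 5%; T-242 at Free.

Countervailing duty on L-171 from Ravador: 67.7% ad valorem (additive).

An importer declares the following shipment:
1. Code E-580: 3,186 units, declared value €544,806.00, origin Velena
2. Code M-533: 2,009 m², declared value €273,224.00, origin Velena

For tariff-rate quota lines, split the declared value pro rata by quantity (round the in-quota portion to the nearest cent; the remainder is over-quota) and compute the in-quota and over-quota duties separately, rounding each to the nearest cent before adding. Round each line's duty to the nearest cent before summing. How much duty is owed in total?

€42,267.62

Line 1 (E-580, Velena, 3,186 units, €544,806.00):
Base rate for E-580 is 7% + €2.21/unit.
Origin Velena qualifies under the Quenland–Velena agreement and E-580 is covered: preferential rate 5% applies instead.
Duty = €544,806.00 × 5% = €27,240.30.
Line 2 (M-533, Velena, 2,009 m², €273,224.00):
Code M-533 is under a tariff-rate quota (threshold 3,280 m²). Quantity 2,009 m² is within the quota, so the in-quota rate 5.5% applies to the full value.
Duty = €273,224.00 × 5.5% = €15,027.32.
Total = €27,240.30 + €15,027.32 = €42,267.62.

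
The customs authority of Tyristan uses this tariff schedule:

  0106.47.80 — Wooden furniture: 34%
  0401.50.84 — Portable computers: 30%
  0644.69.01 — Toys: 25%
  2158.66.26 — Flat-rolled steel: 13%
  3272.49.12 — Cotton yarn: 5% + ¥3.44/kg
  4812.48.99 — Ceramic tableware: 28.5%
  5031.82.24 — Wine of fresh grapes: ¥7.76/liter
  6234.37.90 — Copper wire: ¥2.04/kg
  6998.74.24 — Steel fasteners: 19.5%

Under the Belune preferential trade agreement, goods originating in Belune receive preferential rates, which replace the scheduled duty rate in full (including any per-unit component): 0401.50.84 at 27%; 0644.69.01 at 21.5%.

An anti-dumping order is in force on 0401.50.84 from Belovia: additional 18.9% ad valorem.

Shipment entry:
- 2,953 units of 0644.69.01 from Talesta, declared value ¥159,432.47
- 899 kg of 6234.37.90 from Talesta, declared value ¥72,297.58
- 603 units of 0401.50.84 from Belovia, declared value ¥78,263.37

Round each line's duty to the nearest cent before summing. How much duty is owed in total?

Line 1 (0644.69.01, Talesta, 2,953 units, ¥159,432.47):
Base rate for 0644.69.01 is 25%.
0644.69.01 has an FTA preferential rate, but origin Talesta is not Belune; base rate stands.
Duty = ¥159,432.47 × 25% = ¥39,858.12.
Line 2 (6234.37.90, Talesta, 899 kg, ¥72,297.58):
Base rate for 6234.37.90 is ¥2.04/kg.
Duty = 899 × ¥2.04 = ¥1,833.96.
Line 3 (0401.50.84, Belovia, 603 units, ¥78,263.37):
Base rate for 0401.50.84 is 30%.
0401.50.84 has an FTA preferential rate, but origin Belovia is not Belune; base rate stands.
Additional duty on 0401.50.84 from Belovia: +18.9%. Applied ad valorem rate: 30% + 18.9% = 48.9%.
Duty = ¥78,263.37 × 48.9% = ¥38,270.79.
Total = ¥39,858.12 + ¥1,833.96 + ¥38,270.79 = ¥79,962.87.

¥79,962.87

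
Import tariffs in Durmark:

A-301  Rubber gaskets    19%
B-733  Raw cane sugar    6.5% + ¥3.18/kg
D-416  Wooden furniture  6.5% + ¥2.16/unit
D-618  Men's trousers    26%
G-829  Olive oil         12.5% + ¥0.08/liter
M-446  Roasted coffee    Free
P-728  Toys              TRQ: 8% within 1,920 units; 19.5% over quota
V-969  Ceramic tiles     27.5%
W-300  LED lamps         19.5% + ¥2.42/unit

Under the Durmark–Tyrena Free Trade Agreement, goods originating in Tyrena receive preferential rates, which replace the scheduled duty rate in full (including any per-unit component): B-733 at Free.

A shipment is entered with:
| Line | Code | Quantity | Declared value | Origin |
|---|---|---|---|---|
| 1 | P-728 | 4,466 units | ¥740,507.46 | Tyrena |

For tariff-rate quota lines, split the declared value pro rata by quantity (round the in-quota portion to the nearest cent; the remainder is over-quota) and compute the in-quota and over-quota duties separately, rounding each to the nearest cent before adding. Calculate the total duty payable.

Line 1 (P-728, Tyrena, 4,466 units, ¥740,507.46):
Code P-728 is under a tariff-rate quota (threshold 1,920 units). In-quota: 1,920 units at 8%; over-quota: 2,546 units at 19.5%.
Pro-rata value split: in-quota = ¥740,507.46 × 1,920/4,466 = ¥318,355.20; over-quota = ¥740,507.46 − ¥318,355.20 = ¥422,152.26.
In-quota duty = ¥318,355.20 × 8% = ¥25,468.42. Over-quota duty = ¥422,152.26 × 19.5% = ¥82,319.69.
Line duty = ¥25,468.42 + ¥82,319.69 = ¥107,788.11.

¥107,788.11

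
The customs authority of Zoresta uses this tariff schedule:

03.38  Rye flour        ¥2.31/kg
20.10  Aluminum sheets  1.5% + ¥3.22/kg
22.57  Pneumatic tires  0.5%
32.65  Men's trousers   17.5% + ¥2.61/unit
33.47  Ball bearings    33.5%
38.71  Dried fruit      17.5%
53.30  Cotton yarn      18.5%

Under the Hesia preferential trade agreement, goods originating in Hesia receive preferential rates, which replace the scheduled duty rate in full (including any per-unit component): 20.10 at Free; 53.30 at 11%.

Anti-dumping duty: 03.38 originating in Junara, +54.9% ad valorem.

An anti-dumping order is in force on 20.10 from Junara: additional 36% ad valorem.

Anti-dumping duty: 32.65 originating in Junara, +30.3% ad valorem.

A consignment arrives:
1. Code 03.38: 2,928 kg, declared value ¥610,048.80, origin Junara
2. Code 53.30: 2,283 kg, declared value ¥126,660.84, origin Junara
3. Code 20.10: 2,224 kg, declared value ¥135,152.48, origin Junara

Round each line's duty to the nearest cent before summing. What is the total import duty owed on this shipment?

Line 1 (03.38, Junara, 2,928 kg, ¥610,048.80):
Base rate for 03.38 is ¥2.31/kg.
Additional duty on 03.38 from Junara: +54.9% ad valorem. Applied ad valorem rate = 54.9%.
Duty = ¥610,048.80 × 54.9% + 2,928 × ¥2.31 = ¥341,680.47.
Line 2 (53.30, Junara, 2,283 kg, ¥126,660.84):
Base rate for 53.30 is 18.5%.
53.30 has an FTA preferential rate, but origin Junara is not Hesia; base rate stands.
Duty = ¥126,660.84 × 18.5% = ¥23,432.26.
Line 3 (20.10, Junara, 2,224 kg, ¥135,152.48):
Base rate for 20.10 is 1.5% + ¥3.22/kg.
20.10 has an FTA preferential rate, but origin Junara is not Hesia; base rate stands.
Additional duty on 20.10 from Junara: +36%. Applied ad valorem rate: 1.5% + 36% = 37.5%.
Duty = ¥135,152.48 × 37.5% + 2,224 × ¥3.22 = ¥57,843.46.
Total = ¥341,680.47 + ¥23,432.26 + ¥57,843.46 = ¥422,956.19.

¥422,956.19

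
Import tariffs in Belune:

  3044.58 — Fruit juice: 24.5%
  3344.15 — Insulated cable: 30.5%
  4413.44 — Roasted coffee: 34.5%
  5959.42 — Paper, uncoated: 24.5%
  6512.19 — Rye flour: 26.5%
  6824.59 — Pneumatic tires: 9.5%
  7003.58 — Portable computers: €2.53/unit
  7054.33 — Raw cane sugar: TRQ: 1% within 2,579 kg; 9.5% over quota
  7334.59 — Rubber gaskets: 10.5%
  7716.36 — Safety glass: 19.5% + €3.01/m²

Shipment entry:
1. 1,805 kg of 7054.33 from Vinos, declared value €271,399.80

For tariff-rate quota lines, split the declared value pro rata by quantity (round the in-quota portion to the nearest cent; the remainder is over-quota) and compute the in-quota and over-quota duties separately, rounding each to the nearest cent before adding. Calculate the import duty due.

€2,714.00

Line 1 (7054.33, Vinos, 1,805 kg, €271,399.80):
Code 7054.33 is under a tariff-rate quota (threshold 2,579 kg). Quantity 1,805 kg is within the quota, so the in-quota rate 1% applies to the full value.
Duty = €271,399.80 × 1% = €2,714.00.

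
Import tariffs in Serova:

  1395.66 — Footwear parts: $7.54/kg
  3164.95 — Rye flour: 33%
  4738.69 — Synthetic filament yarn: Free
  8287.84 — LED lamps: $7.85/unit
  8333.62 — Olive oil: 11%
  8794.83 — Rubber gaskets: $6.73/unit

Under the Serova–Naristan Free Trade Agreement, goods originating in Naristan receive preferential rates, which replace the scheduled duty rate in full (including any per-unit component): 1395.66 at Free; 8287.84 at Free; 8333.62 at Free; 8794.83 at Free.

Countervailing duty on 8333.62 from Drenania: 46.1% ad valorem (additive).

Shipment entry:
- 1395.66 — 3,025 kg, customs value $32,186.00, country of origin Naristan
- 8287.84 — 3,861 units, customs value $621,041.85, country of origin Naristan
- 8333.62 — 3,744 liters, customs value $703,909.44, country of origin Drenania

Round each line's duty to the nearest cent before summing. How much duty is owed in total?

Line 1 (1395.66, Naristan, 3,025 kg, $32,186.00):
Base rate for 1395.66 is $7.54/kg.
Origin Naristan qualifies under the Serova–Naristan agreement and 1395.66 is covered: preferential rate Free applies instead.
Duty = $32,186.00 × 0% = $0.00.
Line 2 (8287.84, Naristan, 3,861 units, $621,041.85):
Base rate for 8287.84 is $7.85/unit.
Origin Naristan qualifies under the Serova–Naristan agreement and 8287.84 is covered: preferential rate Free applies instead.
Duty = $621,041.85 × 0% = $0.00.
Line 3 (8333.62, Drenania, 3,744 liters, $703,909.44):
Base rate for 8333.62 is 11%.
8333.62 has an FTA preferential rate, but origin Drenania is not Naristan; base rate stands.
Additional duty on 8333.62 from Drenania: +46.1%. Applied ad valorem rate: 11% + 46.1% = 57.1%.
Duty = $703,909.44 × 57.1% = $401,932.29.
Total = $0.00 + $0.00 + $401,932.29 = $401,932.29.

$401,932.29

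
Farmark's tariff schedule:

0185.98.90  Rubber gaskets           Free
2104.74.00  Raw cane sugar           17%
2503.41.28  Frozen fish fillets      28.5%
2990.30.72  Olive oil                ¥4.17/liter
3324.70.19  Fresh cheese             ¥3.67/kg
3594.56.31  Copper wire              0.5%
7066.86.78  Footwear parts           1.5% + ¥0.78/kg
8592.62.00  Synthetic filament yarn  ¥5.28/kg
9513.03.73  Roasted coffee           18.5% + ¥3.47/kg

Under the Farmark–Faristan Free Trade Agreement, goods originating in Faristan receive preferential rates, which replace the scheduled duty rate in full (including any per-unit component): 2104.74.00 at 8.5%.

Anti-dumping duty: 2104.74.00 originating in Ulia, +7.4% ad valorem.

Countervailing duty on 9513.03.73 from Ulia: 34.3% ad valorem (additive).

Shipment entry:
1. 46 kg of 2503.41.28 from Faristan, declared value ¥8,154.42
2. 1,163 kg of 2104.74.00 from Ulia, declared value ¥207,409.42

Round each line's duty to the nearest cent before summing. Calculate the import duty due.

¥52,931.91

Line 1 (2503.41.28, Faristan, 46 kg, ¥8,154.42):
Base rate for 2503.41.28 is 28.5%.
Origin Faristan is the FTA partner but 2503.41.28 is not on the preference list; base rate stands.
Duty = ¥8,154.42 × 28.5% = ¥2,324.01.
Line 2 (2104.74.00, Ulia, 1,163 kg, ¥207,409.42):
Base rate for 2104.74.00 is 17%.
2104.74.00 has an FTA preferential rate, but origin Ulia is not Faristan; base rate stands.
Additional duty on 2104.74.00 from Ulia: +7.4%. Applied ad valorem rate: 17% + 7.4% = 24.4%.
Duty = ¥207,409.42 × 24.4% = ¥50,607.90.
Total = ¥2,324.01 + ¥50,607.90 = ¥52,931.91.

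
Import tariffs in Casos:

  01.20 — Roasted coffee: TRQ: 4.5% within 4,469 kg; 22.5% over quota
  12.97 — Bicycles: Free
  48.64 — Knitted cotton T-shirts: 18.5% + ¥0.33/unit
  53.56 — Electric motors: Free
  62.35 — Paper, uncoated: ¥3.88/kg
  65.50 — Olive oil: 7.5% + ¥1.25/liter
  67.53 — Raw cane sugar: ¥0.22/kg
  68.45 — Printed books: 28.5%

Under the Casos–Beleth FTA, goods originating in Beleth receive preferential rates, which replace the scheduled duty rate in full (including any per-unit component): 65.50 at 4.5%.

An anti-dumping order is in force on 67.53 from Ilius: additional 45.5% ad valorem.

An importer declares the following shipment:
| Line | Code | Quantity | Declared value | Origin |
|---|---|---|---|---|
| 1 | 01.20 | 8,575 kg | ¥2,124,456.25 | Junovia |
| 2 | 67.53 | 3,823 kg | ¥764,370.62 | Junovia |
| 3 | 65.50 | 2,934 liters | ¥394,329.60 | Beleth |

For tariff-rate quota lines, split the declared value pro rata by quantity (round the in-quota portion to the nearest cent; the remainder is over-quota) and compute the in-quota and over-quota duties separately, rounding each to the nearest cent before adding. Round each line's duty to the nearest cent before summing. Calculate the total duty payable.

Line 1 (01.20, Junovia, 8,575 kg, ¥2,124,456.25):
Code 01.20 is under a tariff-rate quota (threshold 4,469 kg). In-quota: 4,469 kg at 4.5%; over-quota: 4,106 kg at 22.5%.
Pro-rata value split: in-quota = ¥2,124,456.25 × 4,469/8,575 = ¥1,107,194.75; over-quota = ¥2,124,456.25 − ¥1,107,194.75 = ¥1,017,261.50.
In-quota duty = ¥1,107,194.75 × 4.5% = ¥49,823.76. Over-quota duty = ¥1,017,261.50 × 22.5% = ¥228,883.84.
Line duty = ¥49,823.76 + ¥228,883.84 = ¥278,707.60.
Line 2 (67.53, Junovia, 3,823 kg, ¥764,370.62):
Base rate for 67.53 is ¥0.22/kg.
The additional-duty order on 67.53 targets Ilius, not Junovia; it does not apply.
Duty = 3,823 × ¥0.22 = ¥841.06.
Line 3 (65.50, Beleth, 2,934 liters, ¥394,329.60):
Base rate for 65.50 is 7.5% + ¥1.25/liter.
Origin Beleth qualifies under the Casos–Beleth agreement and 65.50 is covered: preferential rate 4.5% applies instead.
Duty = ¥394,329.60 × 4.5% = ¥17,744.83.
Total = ¥278,707.60 + ¥841.06 + ¥17,744.83 = ¥297,293.49.

¥297,293.49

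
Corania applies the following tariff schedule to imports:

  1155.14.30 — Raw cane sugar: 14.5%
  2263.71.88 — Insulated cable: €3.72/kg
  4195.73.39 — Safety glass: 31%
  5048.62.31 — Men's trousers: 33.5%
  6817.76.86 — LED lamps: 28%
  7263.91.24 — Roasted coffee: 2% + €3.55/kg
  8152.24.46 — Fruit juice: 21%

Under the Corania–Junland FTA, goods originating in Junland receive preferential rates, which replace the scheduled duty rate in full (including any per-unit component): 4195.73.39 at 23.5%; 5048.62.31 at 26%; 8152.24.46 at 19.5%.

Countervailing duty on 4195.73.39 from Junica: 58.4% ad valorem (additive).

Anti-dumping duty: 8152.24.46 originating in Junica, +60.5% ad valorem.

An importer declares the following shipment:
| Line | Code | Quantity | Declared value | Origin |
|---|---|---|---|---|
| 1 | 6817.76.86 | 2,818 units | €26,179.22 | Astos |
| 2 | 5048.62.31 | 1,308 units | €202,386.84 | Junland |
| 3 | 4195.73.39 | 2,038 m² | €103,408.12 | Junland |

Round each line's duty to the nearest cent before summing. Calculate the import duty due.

Line 1 (6817.76.86, Astos, 2,818 units, €26,179.22):
Base rate for 6817.76.86 is 28%.
Duty = €26,179.22 × 28% = €7,330.18.
Line 2 (5048.62.31, Junland, 1,308 units, €202,386.84):
Base rate for 5048.62.31 is 33.5%.
Origin Junland qualifies under the Corania–Junland agreement and 5048.62.31 is covered: preferential rate 26% applies instead.
Duty = €202,386.84 × 26% = €52,620.58.
Line 3 (4195.73.39, Junland, 2,038 m², €103,408.12):
Base rate for 4195.73.39 is 31%.
Origin Junland qualifies under the Corania–Junland agreement and 4195.73.39 is covered: preferential rate 23.5% applies instead.
The additional-duty order on 4195.73.39 targets Junica, not Junland; it does not apply.
Duty = €103,408.12 × 23.5% = €24,300.91.
Total = €7,330.18 + €52,620.58 + €24,300.91 = €84,251.67.

€84,251.67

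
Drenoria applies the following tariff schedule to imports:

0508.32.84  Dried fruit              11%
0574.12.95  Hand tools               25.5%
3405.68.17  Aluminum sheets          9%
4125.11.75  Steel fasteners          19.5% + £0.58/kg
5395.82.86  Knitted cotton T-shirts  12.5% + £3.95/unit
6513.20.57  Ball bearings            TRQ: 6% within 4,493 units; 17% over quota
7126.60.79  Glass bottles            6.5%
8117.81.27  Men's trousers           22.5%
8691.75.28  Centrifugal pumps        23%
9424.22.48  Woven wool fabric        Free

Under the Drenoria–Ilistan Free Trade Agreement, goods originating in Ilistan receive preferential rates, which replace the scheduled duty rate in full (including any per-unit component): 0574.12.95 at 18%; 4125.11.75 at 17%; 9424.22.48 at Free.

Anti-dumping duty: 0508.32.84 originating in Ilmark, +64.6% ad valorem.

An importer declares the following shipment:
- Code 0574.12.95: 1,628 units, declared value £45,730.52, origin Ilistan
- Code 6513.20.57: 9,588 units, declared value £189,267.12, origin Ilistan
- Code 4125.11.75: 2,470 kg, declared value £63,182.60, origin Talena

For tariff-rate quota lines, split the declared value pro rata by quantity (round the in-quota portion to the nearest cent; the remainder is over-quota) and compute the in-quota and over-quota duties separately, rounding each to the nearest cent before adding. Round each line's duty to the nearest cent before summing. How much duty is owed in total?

£44,404.01

Line 1 (0574.12.95, Ilistan, 1,628 units, £45,730.52):
Base rate for 0574.12.95 is 25.5%.
Origin Ilistan qualifies under the Drenoria–Ilistan agreement and 0574.12.95 is covered: preferential rate 18% applies instead.
Duty = £45,730.52 × 18% = £8,231.49.
Line 2 (6513.20.57, Ilistan, 9,588 units, £189,267.12):
Code 6513.20.57 is under a tariff-rate quota (threshold 4,493 units). In-quota: 4,493 units at 6%; over-quota: 5,095 units at 17%.
Pro-rata value split: in-quota = £189,267.12 × 4,493/9,588 = £88,691.82; over-quota = £189,267.12 − £88,691.82 = £100,575.30.
In-quota duty = £88,691.82 × 6% = £5,321.51. Over-quota duty = £100,575.30 × 17% = £17,097.80.
Line duty = £5,321.51 + £17,097.80 = £22,419.31.
Line 3 (4125.11.75, Talena, 2,470 kg, £63,182.60):
Base rate for 4125.11.75 is 19.5% + £0.58/kg.
4125.11.75 has an FTA preferential rate, but origin Talena is not Ilistan; base rate stands.
Duty = £63,182.60 × 19.5% + 2,470 × £0.58 = £13,753.21.
Total = £8,231.49 + £22,419.31 + £13,753.21 = £44,404.01.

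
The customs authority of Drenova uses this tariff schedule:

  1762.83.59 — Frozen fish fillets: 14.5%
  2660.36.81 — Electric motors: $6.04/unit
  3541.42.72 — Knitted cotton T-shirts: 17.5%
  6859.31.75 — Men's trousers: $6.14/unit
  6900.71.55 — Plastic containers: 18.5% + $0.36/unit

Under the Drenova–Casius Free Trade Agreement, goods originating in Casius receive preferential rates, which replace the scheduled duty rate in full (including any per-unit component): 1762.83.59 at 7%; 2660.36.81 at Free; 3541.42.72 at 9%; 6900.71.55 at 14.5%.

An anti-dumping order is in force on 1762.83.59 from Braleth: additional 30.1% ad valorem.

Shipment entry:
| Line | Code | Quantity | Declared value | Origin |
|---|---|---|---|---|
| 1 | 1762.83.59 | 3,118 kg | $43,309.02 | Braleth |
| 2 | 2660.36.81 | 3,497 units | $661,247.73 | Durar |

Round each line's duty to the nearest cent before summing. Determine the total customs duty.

Line 1 (1762.83.59, Braleth, 3,118 kg, $43,309.02):
Base rate for 1762.83.59 is 14.5%.
1762.83.59 has an FTA preferential rate, but origin Braleth is not Casius; base rate stands.
Additional duty on 1762.83.59 from Braleth: +30.1%. Applied ad valorem rate: 14.5% + 30.1% = 44.6%.
Duty = $43,309.02 × 44.6% = $19,315.82.
Line 2 (2660.36.81, Durar, 3,497 units, $661,247.73):
Base rate for 2660.36.81 is $6.04/unit.
2660.36.81 has an FTA preferential rate, but origin Durar is not Casius; base rate stands.
Duty = 3,497 × $6.04 = $21,121.88.
Total = $19,315.82 + $21,121.88 = $40,437.70.

$40,437.70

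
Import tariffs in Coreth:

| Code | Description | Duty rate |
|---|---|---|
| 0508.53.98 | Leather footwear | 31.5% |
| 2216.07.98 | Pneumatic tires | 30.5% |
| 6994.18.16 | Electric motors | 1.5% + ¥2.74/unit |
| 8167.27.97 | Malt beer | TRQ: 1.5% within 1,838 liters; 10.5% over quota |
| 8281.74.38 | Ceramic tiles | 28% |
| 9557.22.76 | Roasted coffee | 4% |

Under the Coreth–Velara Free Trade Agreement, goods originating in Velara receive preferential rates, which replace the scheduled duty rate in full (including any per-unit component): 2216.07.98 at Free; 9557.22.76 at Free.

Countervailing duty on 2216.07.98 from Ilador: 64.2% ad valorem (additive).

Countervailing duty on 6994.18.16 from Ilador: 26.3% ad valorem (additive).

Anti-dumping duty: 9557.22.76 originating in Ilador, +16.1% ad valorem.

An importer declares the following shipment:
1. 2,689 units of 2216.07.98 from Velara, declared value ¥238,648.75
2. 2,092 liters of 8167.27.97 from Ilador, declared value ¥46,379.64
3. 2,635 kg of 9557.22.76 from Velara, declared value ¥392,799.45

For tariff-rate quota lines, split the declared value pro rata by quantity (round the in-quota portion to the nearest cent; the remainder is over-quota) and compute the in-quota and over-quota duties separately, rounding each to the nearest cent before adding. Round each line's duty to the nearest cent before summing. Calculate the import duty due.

¥1,202.50

Line 1 (2216.07.98, Velara, 2,689 units, ¥238,648.75):
Base rate for 2216.07.98 is 30.5%.
Origin Velara qualifies under the Coreth–Velara agreement and 2216.07.98 is covered: preferential rate Free applies instead.
The additional-duty order on 2216.07.98 targets Ilador, not Velara; it does not apply.
Duty = ¥238,648.75 × 0% = ¥0.00.
Line 2 (8167.27.97, Ilador, 2,092 liters, ¥46,379.64):
Code 8167.27.97 is under a tariff-rate quota (threshold 1,838 liters). In-quota: 1,838 liters at 1.5%; over-quota: 254 liters at 10.5%.
Pro-rata value split: in-quota = ¥46,379.64 × 1,838/2,092 = ¥40,748.46; over-quota = ¥46,379.64 − ¥40,748.46 = ¥5,631.18.
In-quota duty = ¥40,748.46 × 1.5% = ¥611.23. Over-quota duty = ¥5,631.18 × 10.5% = ¥591.27.
Line duty = ¥611.23 + ¥591.27 = ¥1,202.50.
Line 3 (9557.22.76, Velara, 2,635 kg, ¥392,799.45):
Base rate for 9557.22.76 is 4%.
Origin Velara qualifies under the Coreth–Velara agreement and 9557.22.76 is covered: preferential rate Free applies instead.
The additional-duty order on 9557.22.76 targets Ilador, not Velara; it does not apply.
Duty = ¥392,799.45 × 0% = ¥0.00.
Total = ¥0.00 + ¥1,202.50 + ¥0.00 = ¥1,202.50.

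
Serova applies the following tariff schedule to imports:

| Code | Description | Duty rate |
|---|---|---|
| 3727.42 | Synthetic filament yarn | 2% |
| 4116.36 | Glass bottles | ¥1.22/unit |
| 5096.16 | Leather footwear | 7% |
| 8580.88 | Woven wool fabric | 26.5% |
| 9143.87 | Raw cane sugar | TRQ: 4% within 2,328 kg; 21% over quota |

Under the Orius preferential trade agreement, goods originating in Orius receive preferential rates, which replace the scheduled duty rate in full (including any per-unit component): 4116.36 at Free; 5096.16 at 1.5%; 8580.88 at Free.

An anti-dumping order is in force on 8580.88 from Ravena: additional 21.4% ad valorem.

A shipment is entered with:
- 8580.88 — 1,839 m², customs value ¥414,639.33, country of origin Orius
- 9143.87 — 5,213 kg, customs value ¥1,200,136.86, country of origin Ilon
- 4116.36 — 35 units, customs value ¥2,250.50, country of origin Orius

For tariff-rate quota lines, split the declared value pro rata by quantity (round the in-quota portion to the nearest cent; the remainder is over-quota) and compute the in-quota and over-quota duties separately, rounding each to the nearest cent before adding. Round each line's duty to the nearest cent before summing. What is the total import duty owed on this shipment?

Line 1 (8580.88, Orius, 1,839 m², ¥414,639.33):
Base rate for 8580.88 is 26.5%.
Origin Orius qualifies under the Serova–Orius agreement and 8580.88 is covered: preferential rate Free applies instead.
The additional-duty order on 8580.88 targets Ravena, not Orius; it does not apply.
Duty = ¥414,639.33 × 0% = ¥0.00.
Line 2 (9143.87, Ilon, 5,213 kg, ¥1,200,136.86):
Code 9143.87 is under a tariff-rate quota (threshold 2,328 kg). In-quota: 2,328 kg at 4%; over-quota: 2,885 kg at 21%.
Pro-rata value split: in-quota = ¥1,200,136.86 × 2,328/5,213 = ¥535,952.16; over-quota = ¥1,200,136.86 − ¥535,952.16 = ¥664,184.70.
In-quota duty = ¥535,952.16 × 4% = ¥21,438.09. Over-quota duty = ¥664,184.70 × 21% = ¥139,478.79.
Line duty = ¥21,438.09 + ¥139,478.79 = ¥160,916.88.
Line 3 (4116.36, Orius, 35 units, ¥2,250.50):
Base rate for 4116.36 is ¥1.22/unit.
Origin Orius qualifies under the Serova–Orius agreement and 4116.36 is covered: preferential rate Free applies instead.
Duty = ¥2,250.50 × 0% = ¥0.00.
Total = ¥0.00 + ¥160,916.88 + ¥0.00 = ¥160,916.88.

¥160,916.88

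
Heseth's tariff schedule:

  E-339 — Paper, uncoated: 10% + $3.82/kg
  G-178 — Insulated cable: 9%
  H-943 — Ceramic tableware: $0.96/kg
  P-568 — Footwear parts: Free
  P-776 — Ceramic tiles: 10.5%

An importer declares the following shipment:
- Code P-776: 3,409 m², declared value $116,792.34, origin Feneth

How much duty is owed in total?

$12,263.20

Line 1 (P-776, Feneth, 3,409 m², $116,792.34):
Base rate for P-776 is 10.5%.
Duty = $116,792.34 × 10.5% = $12,263.20.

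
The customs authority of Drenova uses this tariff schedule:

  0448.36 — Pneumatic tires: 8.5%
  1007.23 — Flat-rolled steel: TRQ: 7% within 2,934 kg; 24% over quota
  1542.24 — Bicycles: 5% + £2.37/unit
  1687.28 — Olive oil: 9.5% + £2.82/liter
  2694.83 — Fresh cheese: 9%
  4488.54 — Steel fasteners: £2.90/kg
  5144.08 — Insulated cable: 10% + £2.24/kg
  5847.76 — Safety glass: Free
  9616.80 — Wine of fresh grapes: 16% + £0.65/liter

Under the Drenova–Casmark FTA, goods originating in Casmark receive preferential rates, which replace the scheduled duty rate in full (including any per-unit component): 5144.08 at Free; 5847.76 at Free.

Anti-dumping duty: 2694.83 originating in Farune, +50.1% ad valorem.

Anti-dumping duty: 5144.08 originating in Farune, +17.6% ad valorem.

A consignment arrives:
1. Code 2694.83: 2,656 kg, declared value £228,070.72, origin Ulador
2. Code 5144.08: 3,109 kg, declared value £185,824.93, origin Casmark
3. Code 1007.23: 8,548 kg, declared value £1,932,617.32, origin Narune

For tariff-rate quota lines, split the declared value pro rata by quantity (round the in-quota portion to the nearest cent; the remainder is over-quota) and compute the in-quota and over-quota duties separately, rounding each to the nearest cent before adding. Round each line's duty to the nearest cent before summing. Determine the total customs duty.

£371,585.34

Line 1 (2694.83, Ulador, 2,656 kg, £228,070.72):
Base rate for 2694.83 is 9%.
The additional-duty order on 2694.83 targets Farune, not Ulador; it does not apply.
Duty = £228,070.72 × 9% = £20,526.36.
Line 2 (5144.08, Casmark, 3,109 kg, £185,824.93):
Base rate for 5144.08 is 10% + £2.24/kg.
Origin Casmark qualifies under the Drenova–Casmark agreement and 5144.08 is covered: preferential rate Free applies instead.
The additional-duty order on 5144.08 targets Farune, not Casmark; it does not apply.
Duty = £185,824.93 × 0% = £0.00.
Line 3 (1007.23, Narune, 8,548 kg, £1,932,617.32):
Code 1007.23 is under a tariff-rate quota (threshold 2,934 kg). In-quota: 2,934 kg at 7%; over-quota: 5,614 kg at 24%.
Pro-rata value split: in-quota = £1,932,617.32 × 2,934/8,548 = £663,348.06; over-quota = £1,932,617.32 − £663,348.06 = £1,269,269.26.
In-quota duty = £663,348.06 × 7% = £46,434.36. Over-quota duty = £1,269,269.26 × 24% = £304,624.62.
Line duty = £46,434.36 + £304,624.62 = £351,058.98.
Total = £20,526.36 + £0.00 + £351,058.98 = £371,585.34.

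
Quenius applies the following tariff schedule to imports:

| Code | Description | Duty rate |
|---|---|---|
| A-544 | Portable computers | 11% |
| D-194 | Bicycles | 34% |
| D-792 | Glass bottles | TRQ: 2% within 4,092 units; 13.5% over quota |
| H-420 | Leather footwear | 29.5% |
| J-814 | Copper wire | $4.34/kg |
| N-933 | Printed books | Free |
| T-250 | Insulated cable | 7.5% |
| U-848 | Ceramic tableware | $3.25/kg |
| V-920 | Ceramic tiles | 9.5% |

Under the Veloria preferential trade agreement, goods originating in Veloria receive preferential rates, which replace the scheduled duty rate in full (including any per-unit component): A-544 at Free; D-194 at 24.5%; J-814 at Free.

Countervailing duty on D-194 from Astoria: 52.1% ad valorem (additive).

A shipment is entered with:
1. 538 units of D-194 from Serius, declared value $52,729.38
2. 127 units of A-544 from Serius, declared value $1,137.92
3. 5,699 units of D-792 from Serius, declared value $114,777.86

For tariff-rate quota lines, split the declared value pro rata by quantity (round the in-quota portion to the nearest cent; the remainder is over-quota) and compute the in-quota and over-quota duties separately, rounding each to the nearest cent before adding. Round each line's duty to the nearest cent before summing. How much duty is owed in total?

Line 1 (D-194, Serius, 538 units, $52,729.38):
Base rate for D-194 is 34%.
D-194 has an FTA preferential rate, but origin Serius is not Veloria; base rate stands.
The additional-duty order on D-194 targets Astoria, not Serius; it does not apply.
Duty = $52,729.38 × 34% = $17,927.99.
Line 2 (A-544, Serius, 127 units, $1,137.92):
Base rate for A-544 is 11%.
A-544 has an FTA preferential rate, but origin Serius is not Veloria; base rate stands.
Duty = $1,137.92 × 11% = $125.17.
Line 3 (D-792, Serius, 5,699 units, $114,777.86):
Code D-792 is under a tariff-rate quota (threshold 4,092 units). In-quota: 4,092 units at 2%; over-quota: 1,607 units at 13.5%.
Pro-rata value split: in-quota = $114,777.86 × 4,092/5,699 = $82,412.88; over-quota = $114,777.86 − $82,412.88 = $32,364.98.
In-quota duty = $82,412.88 × 2% = $1,648.26. Over-quota duty = $32,364.98 × 13.5% = $4,369.27.
Line duty = $1,648.26 + $4,369.27 = $6,017.53.
Total = $17,927.99 + $125.17 + $6,017.53 = $24,070.69.

$24,070.69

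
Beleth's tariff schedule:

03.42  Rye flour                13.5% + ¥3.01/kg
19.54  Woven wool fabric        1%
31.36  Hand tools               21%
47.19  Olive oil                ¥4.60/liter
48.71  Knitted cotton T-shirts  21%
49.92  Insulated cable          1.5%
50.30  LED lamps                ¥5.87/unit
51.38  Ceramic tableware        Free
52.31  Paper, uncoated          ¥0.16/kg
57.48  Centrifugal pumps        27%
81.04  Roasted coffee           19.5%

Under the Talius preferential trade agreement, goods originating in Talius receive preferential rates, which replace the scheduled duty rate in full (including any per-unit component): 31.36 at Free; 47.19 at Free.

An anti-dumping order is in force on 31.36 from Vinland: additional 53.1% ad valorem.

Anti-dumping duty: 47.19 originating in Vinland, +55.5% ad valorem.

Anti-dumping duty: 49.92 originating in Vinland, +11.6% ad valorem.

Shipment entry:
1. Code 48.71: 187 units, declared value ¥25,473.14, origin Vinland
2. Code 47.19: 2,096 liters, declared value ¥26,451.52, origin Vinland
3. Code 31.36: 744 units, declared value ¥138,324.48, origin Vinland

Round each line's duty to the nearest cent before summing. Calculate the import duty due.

Line 1 (48.71, Vinland, 187 units, ¥25,473.14):
Base rate for 48.71 is 21%.
Duty = ¥25,473.14 × 21% = ¥5,349.36.
Line 2 (47.19, Vinland, 2,096 liters, ¥26,451.52):
Base rate for 47.19 is ¥4.60/liter.
47.19 has an FTA preferential rate, but origin Vinland is not Talius; base rate stands.
Additional duty on 47.19 from Vinland: +55.5% ad valorem. Applied ad valorem rate = 55.5%.
Duty = ¥26,451.52 × 55.5% + 2,096 × ¥4.60 = ¥24,322.19.
Line 3 (31.36, Vinland, 744 units, ¥138,324.48):
Base rate for 31.36 is 21%.
31.36 has an FTA preferential rate, but origin Vinland is not Talius; base rate stands.
Additional duty on 31.36 from Vinland: +53.1%. Applied ad valorem rate: 21% + 53.1% = 74.1%.
Duty = ¥138,324.48 × 74.1% = ¥102,498.44.
Total = ¥5,349.36 + ¥24,322.19 + ¥102,498.44 = ¥132,169.99.

¥132,169.99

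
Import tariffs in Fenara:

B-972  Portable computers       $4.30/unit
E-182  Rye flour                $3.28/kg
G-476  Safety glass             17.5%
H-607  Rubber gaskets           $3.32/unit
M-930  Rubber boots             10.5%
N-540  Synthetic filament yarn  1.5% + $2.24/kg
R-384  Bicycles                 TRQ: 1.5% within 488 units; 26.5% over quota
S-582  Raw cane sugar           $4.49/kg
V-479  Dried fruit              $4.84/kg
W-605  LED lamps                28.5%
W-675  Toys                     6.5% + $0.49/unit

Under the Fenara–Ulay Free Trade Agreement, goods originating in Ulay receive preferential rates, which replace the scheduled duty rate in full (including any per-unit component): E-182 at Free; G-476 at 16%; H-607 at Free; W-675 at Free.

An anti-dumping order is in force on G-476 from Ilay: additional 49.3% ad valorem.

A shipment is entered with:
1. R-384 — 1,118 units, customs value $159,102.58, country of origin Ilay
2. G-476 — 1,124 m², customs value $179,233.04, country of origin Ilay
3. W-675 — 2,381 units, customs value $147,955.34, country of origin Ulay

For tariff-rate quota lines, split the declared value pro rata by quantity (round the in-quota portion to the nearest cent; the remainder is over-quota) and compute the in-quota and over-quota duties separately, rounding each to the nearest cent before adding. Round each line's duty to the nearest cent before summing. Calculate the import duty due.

Line 1 (R-384, Ilay, 1,118 units, $159,102.58):
Code R-384 is under a tariff-rate quota (threshold 488 units). In-quota: 488 units at 1.5%; over-quota: 630 units at 26.5%.
Pro-rata value split: in-quota = $159,102.58 × 488/1,118 = $69,447.28; over-quota = $159,102.58 − $69,447.28 = $89,655.30.
In-quota duty = $69,447.28 × 1.5% = $1,041.71. Over-quota duty = $89,655.30 × 26.5% = $23,758.65.
Line duty = $1,041.71 + $23,758.65 = $24,800.36.
Line 2 (G-476, Ilay, 1,124 m², $179,233.04):
Base rate for G-476 is 17.5%.
G-476 has an FTA preferential rate, but origin Ilay is not Ulay; base rate stands.
Additional duty on G-476 from Ilay: +49.3%. Applied ad valorem rate: 17.5% + 49.3% = 66.8%.
Duty = $179,233.04 × 66.8% = $119,727.67.
Line 3 (W-675, Ulay, 2,381 units, $147,955.34):
Base rate for W-675 is 6.5% + $0.49/unit.
Origin Ulay qualifies under the Fenara–Ulay agreement and W-675 is covered: preferential rate Free applies instead.
Duty = $147,955.34 × 0% = $0.00.
Total = $24,800.36 + $119,727.67 + $0.00 = $144,528.03.

$144,528.03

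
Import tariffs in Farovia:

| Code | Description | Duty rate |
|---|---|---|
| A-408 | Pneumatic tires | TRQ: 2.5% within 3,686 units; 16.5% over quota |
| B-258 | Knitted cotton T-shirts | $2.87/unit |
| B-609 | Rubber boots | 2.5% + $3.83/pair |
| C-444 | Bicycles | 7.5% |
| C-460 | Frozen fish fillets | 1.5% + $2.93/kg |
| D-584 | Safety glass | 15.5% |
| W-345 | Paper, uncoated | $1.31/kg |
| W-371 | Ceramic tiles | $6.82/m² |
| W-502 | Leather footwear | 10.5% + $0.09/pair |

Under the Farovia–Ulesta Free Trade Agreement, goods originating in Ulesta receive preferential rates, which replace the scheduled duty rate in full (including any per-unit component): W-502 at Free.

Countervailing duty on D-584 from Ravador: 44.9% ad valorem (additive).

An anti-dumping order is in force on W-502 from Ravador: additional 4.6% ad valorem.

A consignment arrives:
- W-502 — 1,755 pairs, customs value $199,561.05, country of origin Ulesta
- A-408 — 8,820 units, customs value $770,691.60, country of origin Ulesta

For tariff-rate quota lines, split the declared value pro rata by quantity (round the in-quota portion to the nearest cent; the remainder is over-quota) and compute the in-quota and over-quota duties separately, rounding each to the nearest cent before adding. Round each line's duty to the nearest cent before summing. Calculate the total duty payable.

Line 1 (W-502, Ulesta, 1,755 pairs, $199,561.05):
Base rate for W-502 is 10.5% + $0.09/pair.
Origin Ulesta qualifies under the Farovia–Ulesta agreement and W-502 is covered: preferential rate Free applies instead.
The additional-duty order on W-502 targets Ravador, not Ulesta; it does not apply.
Duty = $199,561.05 × 0% = $0.00.
Line 2 (A-408, Ulesta, 8,820 units, $770,691.60):
Code A-408 is under a tariff-rate quota (threshold 3,686 units). In-quota: 3,686 units at 2.5%; over-quota: 5,134 units at 16.5%.
Pro-rata value split: in-quota = $770,691.60 × 3,686/8,820 = $322,082.68; over-quota = $770,691.60 − $322,082.68 = $448,608.92.
In-quota duty = $322,082.68 × 2.5% = $8,052.07. Over-quota duty = $448,608.92 × 16.5% = $74,020.47.
Line duty = $8,052.07 + $74,020.47 = $82,072.54.
Total = $0.00 + $82,072.54 = $82,072.54.

$82,072.54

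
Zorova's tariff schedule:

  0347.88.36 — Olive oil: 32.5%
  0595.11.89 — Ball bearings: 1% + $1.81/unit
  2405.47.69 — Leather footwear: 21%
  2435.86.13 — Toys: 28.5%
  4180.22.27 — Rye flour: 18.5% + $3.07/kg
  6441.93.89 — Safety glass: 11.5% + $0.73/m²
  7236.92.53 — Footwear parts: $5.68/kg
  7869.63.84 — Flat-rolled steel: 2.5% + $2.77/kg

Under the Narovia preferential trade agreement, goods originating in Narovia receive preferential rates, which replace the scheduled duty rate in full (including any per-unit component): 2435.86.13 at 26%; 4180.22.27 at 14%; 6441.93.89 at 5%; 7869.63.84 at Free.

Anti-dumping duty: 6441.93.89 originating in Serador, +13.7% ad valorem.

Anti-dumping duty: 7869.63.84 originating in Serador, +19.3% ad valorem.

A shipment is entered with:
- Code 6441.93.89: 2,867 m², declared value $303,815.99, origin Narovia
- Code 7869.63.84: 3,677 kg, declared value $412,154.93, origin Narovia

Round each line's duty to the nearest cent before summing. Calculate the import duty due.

$15,190.80

Line 1 (6441.93.89, Narovia, 2,867 m², $303,815.99):
Base rate for 6441.93.89 is 11.5% + $0.73/m².
Origin Narovia qualifies under the Zorova–Narovia agreement and 6441.93.89 is covered: preferential rate 5% applies instead.
The additional-duty order on 6441.93.89 targets Serador, not Narovia; it does not apply.
Duty = $303,815.99 × 5% = $15,190.80.
Line 2 (7869.63.84, Narovia, 3,677 kg, $412,154.93):
Base rate for 7869.63.84 is 2.5% + $2.77/kg.
Origin Narovia qualifies under the Zorova–Narovia agreement and 7869.63.84 is covered: preferential rate Free applies instead.
The additional-duty order on 7869.63.84 targets Serador, not Narovia; it does not apply.
Duty = $412,154.93 × 0% = $0.00.
Total = $15,190.80 + $0.00 = $15,190.80.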